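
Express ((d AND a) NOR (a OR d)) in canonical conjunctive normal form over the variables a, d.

(a OR NOT d) AND (NOT a OR d) AND (NOT a OR NOT d)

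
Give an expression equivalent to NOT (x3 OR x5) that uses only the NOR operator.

(((x3 NOR x5) NOR (x3 NOR x5)) NOR ((x3 NOR x5) NOR (x3 NOR x5)))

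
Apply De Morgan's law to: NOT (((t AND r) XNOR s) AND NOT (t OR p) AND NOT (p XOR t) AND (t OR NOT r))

NOT ((t AND r) XNOR s) OR (t OR p) OR (p XOR t) OR NOT (t OR NOT r)
De Morgan's: NOT(AND of terms) = OR of negations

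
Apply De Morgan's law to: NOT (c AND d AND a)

NOT c OR NOT d OR NOT a
De Morgan's: NOT(AND of terms) = OR of negations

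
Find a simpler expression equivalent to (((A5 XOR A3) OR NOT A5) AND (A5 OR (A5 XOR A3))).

By distribution ((E OR v) AND (E OR NOT v) = E):
= (A5 XOR A3)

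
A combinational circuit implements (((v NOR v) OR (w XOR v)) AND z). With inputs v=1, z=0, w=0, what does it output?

Substituting: (((1 NOR 1) OR (0 XOR 1)) AND 0)
= 0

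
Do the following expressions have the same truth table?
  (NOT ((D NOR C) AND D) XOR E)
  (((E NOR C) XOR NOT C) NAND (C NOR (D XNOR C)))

No. Counterexample: with D=0, E=1, C=0, Expression 1 = 0 but Expression 2 = 1.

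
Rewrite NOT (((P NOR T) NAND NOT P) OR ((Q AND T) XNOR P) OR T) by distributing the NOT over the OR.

NOT ((P NOR T) NAND NOT P) AND NOT ((Q AND T) XNOR P) AND NOT T
De Morgan's: NOT(OR of terms) = AND of negations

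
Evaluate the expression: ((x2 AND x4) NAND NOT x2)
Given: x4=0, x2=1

Substituting: ((1 AND 0) NAND NOT 1)
= 1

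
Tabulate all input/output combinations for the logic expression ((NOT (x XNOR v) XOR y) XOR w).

y | v | x | w | Output
----------------------
0 | 0 | 0 | 0 | 0
0 | 0 | 0 | 1 | 1
0 | 0 | 1 | 0 | 1
0 | 0 | 1 | 1 | 0
0 | 1 | 0 | 0 | 1
0 | 1 | 0 | 1 | 0
0 | 1 | 1 | 0 | 0
0 | 1 | 1 | 1 | 1
1 | 0 | 0 | 0 | 1
1 | 0 | 0 | 1 | 0
1 | 0 | 1 | 0 | 0
1 | 0 | 1 | 1 | 1
1 | 1 | 0 | 0 | 0
1 | 1 | 0 | 1 | 1
1 | 1 | 1 | 0 | 1
1 | 1 | 1 | 1 | 0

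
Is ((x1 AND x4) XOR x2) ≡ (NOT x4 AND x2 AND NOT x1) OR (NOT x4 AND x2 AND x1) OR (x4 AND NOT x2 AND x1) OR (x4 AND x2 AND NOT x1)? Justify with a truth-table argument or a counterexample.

Yes, they are equivalent — the two output columns agree on all 8 assignments:
x4 | x2 | x1 | Expression 1 | Expression 2
------------------------------------------
0 | 0 | 0 | 0 | 0
0 | 0 | 1 | 0 | 0
0 | 1 | 0 | 1 | 1
0 | 1 | 1 | 1 | 1
1 | 0 | 0 | 0 | 0
1 | 0 | 1 | 1 | 1
1 | 1 | 0 | 1 | 1
1 | 1 | 1 | 0 | 0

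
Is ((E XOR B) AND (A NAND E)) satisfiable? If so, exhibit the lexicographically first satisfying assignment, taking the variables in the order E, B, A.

E=0, B=1, A=0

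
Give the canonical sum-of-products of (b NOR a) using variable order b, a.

Σm(0) = (NOT b AND NOT a)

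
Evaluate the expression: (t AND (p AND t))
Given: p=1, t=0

Substituting: (0 AND (1 AND 0))
= 0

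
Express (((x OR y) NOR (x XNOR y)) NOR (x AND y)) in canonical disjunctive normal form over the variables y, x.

(NOT y AND NOT x) OR (NOT y AND x) OR (y AND NOT x)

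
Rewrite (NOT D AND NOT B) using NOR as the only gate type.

(((D NOR D) NOR (D NOR D)) NOR ((B NOR B) NOR (B NOR B)))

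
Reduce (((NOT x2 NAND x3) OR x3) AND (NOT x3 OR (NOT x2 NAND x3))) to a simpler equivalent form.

By distribution ((E OR v) AND (E OR NOT v) = E):
= (NOT x2 NAND x3)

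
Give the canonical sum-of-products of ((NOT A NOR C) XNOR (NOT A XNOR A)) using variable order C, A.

Σm(0, 2, 3) = (NOT C AND NOT A) OR (C AND NOT A) OR (C AND A)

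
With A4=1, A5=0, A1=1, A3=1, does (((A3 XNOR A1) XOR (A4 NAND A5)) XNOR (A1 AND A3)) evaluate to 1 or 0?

Substituting: (((1 XNOR 1) XOR (1 NAND 0)) XNOR (1 AND 1))
= 0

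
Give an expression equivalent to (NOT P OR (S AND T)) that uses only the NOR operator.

(((P NOR P) NOR ((S NOR S) NOR (T NOR T))) NOR ((P NOR P) NOR ((S NOR S) NOR (T NOR T))))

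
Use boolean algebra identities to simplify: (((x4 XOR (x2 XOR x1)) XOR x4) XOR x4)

By XOR self-cancellation ((E XOR v) XOR v = E):
= (x4 XOR (x2 XOR x1))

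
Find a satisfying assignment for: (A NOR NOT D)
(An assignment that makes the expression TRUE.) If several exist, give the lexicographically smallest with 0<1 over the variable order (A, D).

A=0, D=1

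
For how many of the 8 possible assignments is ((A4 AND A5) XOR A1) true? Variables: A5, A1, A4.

Satisfying assignments: (0,1,0), (0,1,1), (1,0,1), (1,1,0)
Count: 4 out of 8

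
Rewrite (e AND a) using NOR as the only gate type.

((e NOR e) NOR (a NOR a))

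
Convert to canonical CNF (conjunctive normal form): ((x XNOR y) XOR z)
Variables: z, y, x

(z OR y OR NOT x) AND (z OR NOT y OR x) AND (NOT z OR y OR x) AND (NOT z OR NOT y OR NOT x)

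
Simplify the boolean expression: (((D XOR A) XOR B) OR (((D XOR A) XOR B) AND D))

By absorption (E OR (E AND v) = E):
= ((D XOR A) XOR B)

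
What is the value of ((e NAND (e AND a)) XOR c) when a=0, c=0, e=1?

Substituting: ((1 NAND (1 AND 0)) XOR 0)
= 1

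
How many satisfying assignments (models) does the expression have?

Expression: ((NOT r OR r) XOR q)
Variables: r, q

Satisfying assignments: (0,0), (1,0)
Count: 2 out of 4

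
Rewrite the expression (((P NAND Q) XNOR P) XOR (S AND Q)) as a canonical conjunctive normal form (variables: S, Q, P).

(S OR Q OR P) AND (S OR NOT Q OR P) AND (S OR NOT Q OR NOT P) AND (NOT S OR Q OR P)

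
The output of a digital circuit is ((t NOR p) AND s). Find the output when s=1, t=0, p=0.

Substituting: ((0 NOR 0) AND 1)
= 1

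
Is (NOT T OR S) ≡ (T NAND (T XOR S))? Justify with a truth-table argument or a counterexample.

Yes, they are equivalent — the two output columns agree on all 4 assignments:
T | S | Expression 1 | Expression 2
-----------------------------------
0 | 0 | 1 | 1
0 | 1 | 1 | 1
1 | 0 | 0 | 0
1 | 1 | 1 | 1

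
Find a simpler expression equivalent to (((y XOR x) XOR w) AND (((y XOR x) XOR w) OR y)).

By absorption (E AND (E OR v) = E):
= ((y XOR x) XOR w)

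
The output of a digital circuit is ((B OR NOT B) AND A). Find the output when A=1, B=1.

Substituting: ((1 OR NOT 1) AND 1)
= 1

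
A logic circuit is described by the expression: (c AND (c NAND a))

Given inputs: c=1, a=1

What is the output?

Substituting: (1 AND (1 NAND 1))
= 0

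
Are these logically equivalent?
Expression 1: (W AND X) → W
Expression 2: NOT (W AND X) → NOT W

No, Inverse is not equivalent to original (counterexample: X=0, W=1)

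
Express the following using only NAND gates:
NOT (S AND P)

(((S NAND P) NAND (S NAND P)) NAND ((S NAND P) NAND (S NAND P)))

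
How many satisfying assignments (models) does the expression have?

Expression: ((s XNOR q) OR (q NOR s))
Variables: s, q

Satisfying assignments: (0,0), (1,1)
Count: 2 out of 4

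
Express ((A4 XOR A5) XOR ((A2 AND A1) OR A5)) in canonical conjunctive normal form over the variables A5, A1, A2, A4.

(A5 OR A1 OR A2 OR A4) AND (A5 OR A1 OR NOT A2 OR A4) AND (A5 OR NOT A1 OR A2 OR A4) AND (A5 OR NOT A1 OR NOT A2 OR NOT A4) AND (NOT A5 OR A1 OR A2 OR A4) AND (NOT A5 OR A1 OR NOT A2 OR A4) AND (NOT A5 OR NOT A1 OR A2 OR A4) AND (NOT A5 OR NOT A1 OR NOT A2 OR A4)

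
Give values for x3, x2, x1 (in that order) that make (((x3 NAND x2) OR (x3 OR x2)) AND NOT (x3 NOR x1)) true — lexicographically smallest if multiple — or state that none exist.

x3=0, x2=0, x1=1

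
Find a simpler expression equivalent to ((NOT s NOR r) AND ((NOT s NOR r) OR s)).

By absorption (E AND (E OR v) = E):
= (NOT s NOR r)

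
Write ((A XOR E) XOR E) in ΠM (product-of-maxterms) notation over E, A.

ΠM(0, 2) = (E OR A) AND (NOT E OR A)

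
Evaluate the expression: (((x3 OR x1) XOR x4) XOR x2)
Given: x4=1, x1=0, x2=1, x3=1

Substituting: (((1 OR 0) XOR 1) XOR 1)
= 1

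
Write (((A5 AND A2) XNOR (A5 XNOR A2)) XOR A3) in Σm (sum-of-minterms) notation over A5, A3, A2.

Σm(1, 2, 4, 5) = (NOT A5 AND NOT A3 AND A2) OR (NOT A5 AND A3 AND NOT A2) OR (A5 AND NOT A3 AND NOT A2) OR (A5 AND NOT A3 AND A2)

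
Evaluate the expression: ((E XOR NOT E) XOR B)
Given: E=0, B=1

Substituting: ((0 XOR NOT 0) XOR 1)
= 0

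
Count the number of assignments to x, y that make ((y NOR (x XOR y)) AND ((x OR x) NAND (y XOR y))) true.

Satisfying assignments: (0,0)
Count: 1 out of 4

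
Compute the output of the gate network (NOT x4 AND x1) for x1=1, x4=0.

Substituting: (NOT 0 AND 1)
= 1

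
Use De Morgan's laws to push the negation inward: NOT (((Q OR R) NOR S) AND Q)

NOT ((Q OR R) NOR S) OR NOT Q
De Morgan's: NOT(AND of terms) = OR of negations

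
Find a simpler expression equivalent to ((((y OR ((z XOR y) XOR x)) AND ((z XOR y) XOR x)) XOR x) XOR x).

By XOR self-cancellation ((E XOR v) XOR v = E) then absorption (E AND (E OR v) = E):
= ((z XOR y) XOR x)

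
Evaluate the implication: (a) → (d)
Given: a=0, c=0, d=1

Antecedent (a) = 0; consequent (d) = 1.
0 → 1 = 1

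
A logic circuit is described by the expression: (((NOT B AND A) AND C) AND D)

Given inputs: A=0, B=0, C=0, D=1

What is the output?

Substituting: (((NOT 0 AND 0) AND 0) AND 1)
= 0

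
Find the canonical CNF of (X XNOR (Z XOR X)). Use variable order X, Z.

(X OR NOT Z) AND (NOT X OR NOT Z)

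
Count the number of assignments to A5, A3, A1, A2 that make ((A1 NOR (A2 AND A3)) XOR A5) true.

Satisfying assignments: (0,0,0,0), (0,0,0,1), (0,1,0,0), (1,0,1,0), (1,0,1,1), (1,1,0,1), (1,1,1,0), (1,1,1,1)
Count: 8 out of 16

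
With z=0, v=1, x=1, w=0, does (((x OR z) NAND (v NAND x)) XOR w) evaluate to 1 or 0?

Substituting: (((1 OR 0) NAND (1 NAND 1)) XOR 0)
= 1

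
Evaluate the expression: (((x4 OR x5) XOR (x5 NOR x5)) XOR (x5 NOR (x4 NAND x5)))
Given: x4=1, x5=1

Substituting: (((1 OR 1) XOR (1 NOR 1)) XOR (1 NOR (1 NAND 1)))
= 1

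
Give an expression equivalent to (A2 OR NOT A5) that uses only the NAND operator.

((A2 NAND A2) NAND ((A5 NAND A5) NAND (A5 NAND A5)))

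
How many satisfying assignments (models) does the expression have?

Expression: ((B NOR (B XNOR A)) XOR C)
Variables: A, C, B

Satisfying assignments: (0,1,0), (0,1,1), (1,0,0), (1,1,1)
Count: 4 out of 8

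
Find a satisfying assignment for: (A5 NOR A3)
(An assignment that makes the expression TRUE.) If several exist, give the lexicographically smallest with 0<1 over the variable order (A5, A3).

A5=0, A3=0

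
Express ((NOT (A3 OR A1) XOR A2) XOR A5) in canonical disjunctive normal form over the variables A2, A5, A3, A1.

(NOT A2 AND NOT A5 AND NOT A3 AND NOT A1) OR (NOT A2 AND A5 AND NOT A3 AND A1) OR (NOT A2 AND A5 AND A3 AND NOT A1) OR (NOT A2 AND A5 AND A3 AND A1) OR (A2 AND NOT A5 AND NOT A3 AND A1) OR (A2 AND NOT A5 AND A3 AND NOT A1) OR (A2 AND NOT A5 AND A3 AND A1) OR (A2 AND A5 AND NOT A3 AND NOT A1)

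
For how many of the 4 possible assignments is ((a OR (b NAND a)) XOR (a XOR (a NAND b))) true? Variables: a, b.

Satisfying assignments: (1,0)
Count: 1 out of 4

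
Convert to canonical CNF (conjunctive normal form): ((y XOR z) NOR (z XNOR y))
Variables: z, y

(z OR y) AND (z OR NOT y) AND (NOT z OR y) AND (NOT z OR NOT y)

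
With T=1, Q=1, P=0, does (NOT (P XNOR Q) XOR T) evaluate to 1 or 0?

Substituting: (NOT (0 XNOR 1) XOR 1)
= 0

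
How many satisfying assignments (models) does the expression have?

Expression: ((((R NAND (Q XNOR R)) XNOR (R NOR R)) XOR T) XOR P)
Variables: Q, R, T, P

Satisfying assignments: (0,0,0,0), (0,0,1,1), (0,1,0,1), (0,1,1,0), (1,0,0,0), (1,0,1,1), (1,1,0,0), (1,1,1,1)
Count: 8 out of 16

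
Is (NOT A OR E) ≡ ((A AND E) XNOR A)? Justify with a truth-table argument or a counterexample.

Yes, they are equivalent — the two output columns agree on all 4 assignments:
A | E | Expression 1 | Expression 2
-----------------------------------
0 | 0 | 1 | 1
0 | 1 | 1 | 1
1 | 0 | 0 | 0
1 | 1 | 1 | 1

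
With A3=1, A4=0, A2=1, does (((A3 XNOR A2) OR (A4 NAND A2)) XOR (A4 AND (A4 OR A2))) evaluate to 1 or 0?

Substituting: (((1 XNOR 1) OR (0 NAND 1)) XOR (0 AND (0 OR 1)))
= 1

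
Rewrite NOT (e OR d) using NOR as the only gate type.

(((e NOR d) NOR (e NOR d)) NOR ((e NOR d) NOR (e NOR d)))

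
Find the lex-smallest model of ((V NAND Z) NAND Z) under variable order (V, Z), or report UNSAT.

V=0, Z=0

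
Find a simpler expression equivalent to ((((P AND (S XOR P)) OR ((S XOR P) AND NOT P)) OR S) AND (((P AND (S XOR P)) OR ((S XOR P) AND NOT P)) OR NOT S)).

By distribution ((E OR v) AND (E OR NOT v) = E) then distribution ((E AND v) OR (E AND NOT v) = E):
= (S XOR P)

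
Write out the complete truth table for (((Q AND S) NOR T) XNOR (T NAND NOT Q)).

T | S | Q | Output
------------------
0 | 0 | 0 | 1
0 | 0 | 1 | 1
0 | 1 | 0 | 1
0 | 1 | 1 | 0
1 | 0 | 0 | 1
1 | 0 | 1 | 0
1 | 1 | 0 | 1
1 | 1 | 1 | 0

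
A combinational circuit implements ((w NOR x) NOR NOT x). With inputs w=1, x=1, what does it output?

Substituting: ((1 NOR 1) NOR NOT 1)
= 1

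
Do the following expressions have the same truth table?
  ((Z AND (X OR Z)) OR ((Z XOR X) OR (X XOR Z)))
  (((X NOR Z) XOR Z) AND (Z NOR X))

No. Counterexample: with Z=0, X=0, Expression 1 = 0 but Expression 2 = 1.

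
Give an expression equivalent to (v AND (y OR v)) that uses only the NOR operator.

((v NOR v) NOR (((y NOR v) NOR (y NOR v)) NOR ((y NOR v) NOR (y NOR v))))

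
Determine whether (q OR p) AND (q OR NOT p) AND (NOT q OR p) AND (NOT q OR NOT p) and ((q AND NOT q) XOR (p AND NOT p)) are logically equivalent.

Yes, they are equivalent — the two output columns agree on all 4 assignments:
q | p | Expression 1 | Expression 2
-----------------------------------
0 | 0 | 0 | 0
0 | 1 | 0 | 0
1 | 0 | 0 | 0
1 | 1 | 0 | 0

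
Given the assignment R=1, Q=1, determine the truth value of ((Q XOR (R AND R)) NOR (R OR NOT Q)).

Substituting: ((1 XOR (1 AND 1)) NOR (1 OR NOT 1))
= 0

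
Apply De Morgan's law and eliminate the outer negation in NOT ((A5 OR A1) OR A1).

NOT (A5 OR A1) AND NOT A1
De Morgan's: NOT(OR of terms) = AND of negations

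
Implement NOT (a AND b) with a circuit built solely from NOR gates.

(((a NOR a) NOR (b NOR b)) NOR ((a NOR a) NOR (b NOR b)))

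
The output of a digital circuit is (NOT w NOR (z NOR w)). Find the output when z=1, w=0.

Substituting: (NOT 0 NOR (1 NOR 0))
= 0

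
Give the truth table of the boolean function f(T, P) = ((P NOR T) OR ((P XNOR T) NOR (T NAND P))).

T | P | Output
--------------
0 | 0 | 1
0 | 1 | 0
1 | 0 | 0
1 | 1 | 0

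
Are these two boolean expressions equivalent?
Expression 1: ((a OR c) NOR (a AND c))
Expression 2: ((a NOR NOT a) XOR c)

No. Counterexample: with a=0, c=0, Expression 1 = 1 but Expression 2 = 0.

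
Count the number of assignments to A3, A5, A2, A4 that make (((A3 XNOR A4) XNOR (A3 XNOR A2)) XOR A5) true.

Satisfying assignments: (0,0,0,0), (0,0,1,1), (0,1,0,1), (0,1,1,0), (1,0,0,0), (1,0,1,1), (1,1,0,1), (1,1,1,0)
Count: 8 out of 16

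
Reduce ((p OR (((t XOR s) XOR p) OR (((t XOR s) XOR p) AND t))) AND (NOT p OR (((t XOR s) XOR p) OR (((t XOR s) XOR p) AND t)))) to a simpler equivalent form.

By distribution ((E OR v) AND (E OR NOT v) = E) then absorption (E OR (E AND v) = E):
= ((t XOR s) XOR p)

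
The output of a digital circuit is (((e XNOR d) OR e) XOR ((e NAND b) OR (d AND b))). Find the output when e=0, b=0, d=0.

Substituting: (((0 XNOR 0) OR 0) XOR ((0 NAND 0) OR (0 AND 0)))
= 0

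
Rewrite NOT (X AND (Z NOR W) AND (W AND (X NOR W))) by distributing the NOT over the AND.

NOT X OR NOT (Z NOR W) OR NOT (W AND (X NOR W))
De Morgan's: NOT(AND of terms) = OR of negations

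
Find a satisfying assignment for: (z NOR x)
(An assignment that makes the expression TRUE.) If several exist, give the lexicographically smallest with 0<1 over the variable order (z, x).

z=0, x=0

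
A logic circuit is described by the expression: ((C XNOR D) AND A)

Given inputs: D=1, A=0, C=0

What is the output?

Substituting: ((0 XNOR 1) AND 0)
= 0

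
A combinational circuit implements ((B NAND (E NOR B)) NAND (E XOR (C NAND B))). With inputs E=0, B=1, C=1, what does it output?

Substituting: ((1 NAND (0 NOR 1)) NAND (0 XOR (1 NAND 1)))
= 1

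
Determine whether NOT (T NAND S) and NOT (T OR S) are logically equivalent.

No. Counterexample: with T=0, S=0, Expression 1 = 0 but Expression 2 = 1.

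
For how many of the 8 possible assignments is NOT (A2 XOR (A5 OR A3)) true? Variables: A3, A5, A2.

Satisfying assignments: (0,0,0), (0,1,1), (1,0,1), (1,1,1)
Count: 4 out of 8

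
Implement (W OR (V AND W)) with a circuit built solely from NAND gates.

((W NAND W) NAND (((V NAND W) NAND (V NAND W)) NAND ((V NAND W) NAND (V NAND W))))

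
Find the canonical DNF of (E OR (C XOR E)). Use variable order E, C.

(NOT E AND C) OR (E AND NOT C) OR (E AND C)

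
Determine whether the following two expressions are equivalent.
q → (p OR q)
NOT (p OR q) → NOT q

Yes, Contrapositive is always equivalent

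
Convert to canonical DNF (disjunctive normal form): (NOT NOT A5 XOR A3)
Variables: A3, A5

(NOT A3 AND A5) OR (A3 AND NOT A5)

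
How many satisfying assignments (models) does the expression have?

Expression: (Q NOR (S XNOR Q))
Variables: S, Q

Satisfying assignments: (1,0)
Count: 1 out of 4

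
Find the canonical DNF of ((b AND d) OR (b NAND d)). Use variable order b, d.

(NOT b AND NOT d) OR (NOT b AND d) OR (b AND NOT d) OR (b AND d)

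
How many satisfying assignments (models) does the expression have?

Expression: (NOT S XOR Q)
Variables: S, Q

Satisfying assignments: (0,0), (1,1)
Count: 2 out of 4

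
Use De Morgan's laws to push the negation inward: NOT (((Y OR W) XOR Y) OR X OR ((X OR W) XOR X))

NOT ((Y OR W) XOR Y) AND NOT X AND NOT ((X OR W) XOR X)
De Morgan's: NOT(OR of terms) = AND of negations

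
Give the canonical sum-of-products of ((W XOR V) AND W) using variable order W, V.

Σm(2) = (W AND NOT V)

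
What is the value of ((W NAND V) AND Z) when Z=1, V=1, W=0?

Substituting: ((0 NAND 1) AND 1)
= 1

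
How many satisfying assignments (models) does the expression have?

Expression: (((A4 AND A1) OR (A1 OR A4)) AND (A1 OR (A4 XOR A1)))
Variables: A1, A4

Satisfying assignments: (0,1), (1,0), (1,1)
Count: 3 out of 4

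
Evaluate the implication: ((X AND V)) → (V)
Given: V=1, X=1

Antecedent ((X AND V)) = 1; consequent (V) = 1.
1 → 1 = 1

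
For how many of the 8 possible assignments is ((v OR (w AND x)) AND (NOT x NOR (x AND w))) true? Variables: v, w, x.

Satisfying assignments: (1,0,1)
Count: 1 out of 8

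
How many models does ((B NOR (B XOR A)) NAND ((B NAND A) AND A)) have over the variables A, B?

Satisfying assignments: (0,0), (0,1), (1,0), (1,1)
Count: 4 out of 4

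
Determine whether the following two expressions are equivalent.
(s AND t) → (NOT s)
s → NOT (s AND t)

Yes, Contrapositive is always equivalent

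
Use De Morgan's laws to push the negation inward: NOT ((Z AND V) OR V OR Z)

NOT (Z AND V) AND NOT V AND NOT Z
De Morgan's: NOT(OR of terms) = AND of negations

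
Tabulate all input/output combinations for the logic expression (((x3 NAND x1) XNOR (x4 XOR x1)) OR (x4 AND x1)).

x4 | x3 | x1 | Output
---------------------
0 | 0 | 0 | 0
0 | 0 | 1 | 1
0 | 1 | 0 | 0
0 | 1 | 1 | 0
1 | 0 | 0 | 1
1 | 0 | 1 | 1
1 | 1 | 0 | 1
1 | 1 | 1 | 1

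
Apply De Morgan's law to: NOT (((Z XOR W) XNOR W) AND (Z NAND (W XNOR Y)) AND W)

NOT ((Z XOR W) XNOR W) OR NOT (Z NAND (W XNOR Y)) OR NOT W
De Morgan's: NOT(AND of terms) = OR of negations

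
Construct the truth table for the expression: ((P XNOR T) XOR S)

S | T | P | Output
------------------
0 | 0 | 0 | 1
0 | 0 | 1 | 0
0 | 1 | 0 | 0
0 | 1 | 1 | 1
1 | 0 | 0 | 0
1 | 0 | 1 | 1
1 | 1 | 0 | 1
1 | 1 | 1 | 0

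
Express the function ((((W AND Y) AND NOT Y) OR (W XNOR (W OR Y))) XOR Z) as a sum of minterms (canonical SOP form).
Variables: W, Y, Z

Σm(0, 3, 4, 6) = (NOT W AND NOT Y AND NOT Z) OR (NOT W AND Y AND Z) OR (W AND NOT Y AND NOT Z) OR (W AND Y AND NOT Z)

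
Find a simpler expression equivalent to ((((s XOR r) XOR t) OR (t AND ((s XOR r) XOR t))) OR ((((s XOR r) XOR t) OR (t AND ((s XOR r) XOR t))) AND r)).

By absorption (E OR (E AND v) = E) then absorption (E OR (E AND v) = E):
= ((s XOR r) XOR t)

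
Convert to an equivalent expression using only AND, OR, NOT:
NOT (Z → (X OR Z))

Z AND NOT (X OR Z)
(Negated implication: NOT(A → B) = A AND NOT B)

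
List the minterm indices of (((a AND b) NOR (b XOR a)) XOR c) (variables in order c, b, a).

Σm(0, 5, 6, 7) = (NOT c AND NOT b AND NOT a) OR (c AND NOT b AND a) OR (c AND b AND NOT a) OR (c AND b AND a)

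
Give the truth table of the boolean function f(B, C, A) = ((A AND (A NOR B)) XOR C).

B | C | A | Output
------------------
0 | 0 | 0 | 0
0 | 0 | 1 | 0
0 | 1 | 0 | 1
0 | 1 | 1 | 1
1 | 0 | 0 | 0
1 | 0 | 1 | 0
1 | 1 | 0 | 1
1 | 1 | 1 | 1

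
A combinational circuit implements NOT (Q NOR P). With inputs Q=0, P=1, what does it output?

Substituting: NOT (0 NOR 1)
= 1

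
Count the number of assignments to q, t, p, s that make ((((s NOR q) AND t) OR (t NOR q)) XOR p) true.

Satisfying assignments: (0,0,0,0), (0,0,0,1), (0,1,0,0), (0,1,1,1), (1,0,1,0), (1,0,1,1), (1,1,1,0), (1,1,1,1)
Count: 8 out of 16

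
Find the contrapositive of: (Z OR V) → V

Contrapositive: NOT V → NOT (Z OR V)
Note: A statement and its contrapositive are logically equivalent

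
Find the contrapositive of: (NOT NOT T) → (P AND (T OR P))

Contrapositive: NOT (P AND (T OR P)) → NOT T
Note: A statement and its contrapositive are logically equivalent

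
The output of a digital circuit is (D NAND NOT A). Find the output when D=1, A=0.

Substituting: (1 NAND NOT 0)
= 0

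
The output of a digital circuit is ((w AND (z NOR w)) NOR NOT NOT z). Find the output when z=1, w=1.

Substituting: ((1 AND (1 NOR 1)) NOR NOT NOT 1)
= 0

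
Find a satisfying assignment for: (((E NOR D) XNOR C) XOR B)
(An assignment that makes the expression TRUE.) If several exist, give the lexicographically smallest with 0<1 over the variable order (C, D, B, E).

C=0, D=0, B=0, E=1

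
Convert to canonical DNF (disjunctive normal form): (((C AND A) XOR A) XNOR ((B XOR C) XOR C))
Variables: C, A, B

(NOT C AND NOT A AND NOT B) OR (NOT C AND A AND B) OR (C AND NOT A AND NOT B) OR (C AND A AND NOT B)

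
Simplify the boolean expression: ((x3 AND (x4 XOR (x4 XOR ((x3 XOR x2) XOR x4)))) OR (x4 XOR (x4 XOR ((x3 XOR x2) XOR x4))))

By absorption (E OR (E AND v) = E) then XOR self-cancellation ((E XOR v) XOR v = E):
= ((x3 XOR x2) XOR x4)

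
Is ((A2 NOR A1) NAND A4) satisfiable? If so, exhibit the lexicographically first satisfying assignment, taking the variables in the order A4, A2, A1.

A4=0, A2=0, A1=0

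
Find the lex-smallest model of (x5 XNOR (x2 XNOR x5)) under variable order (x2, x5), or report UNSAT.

x2=1, x5=0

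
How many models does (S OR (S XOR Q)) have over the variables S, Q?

Satisfying assignments: (0,1), (1,0), (1,1)
Count: 3 out of 4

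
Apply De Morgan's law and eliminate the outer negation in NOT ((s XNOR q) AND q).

NOT (s XNOR q) OR NOT q
De Morgan's: NOT(AND of terms) = OR of negations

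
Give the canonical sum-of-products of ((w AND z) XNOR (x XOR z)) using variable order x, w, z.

Σm(0, 2, 3, 5) = (NOT x AND NOT w AND NOT z) OR (NOT x AND w AND NOT z) OR (NOT x AND w AND z) OR (x AND NOT w AND z)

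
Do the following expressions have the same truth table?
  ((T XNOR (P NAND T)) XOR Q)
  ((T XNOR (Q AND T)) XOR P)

No. Counterexample: with Q=0, T=0, P=0, Expression 1 = 0 but Expression 2 = 1.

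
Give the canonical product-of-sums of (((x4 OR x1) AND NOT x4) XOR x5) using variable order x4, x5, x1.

ΠM(0, 3, 4, 5) = (x4 OR x5 OR x1) AND (x4 OR NOT x5 OR NOT x1) AND (NOT x4 OR x5 OR x1) AND (NOT x4 OR x5 OR NOT x1)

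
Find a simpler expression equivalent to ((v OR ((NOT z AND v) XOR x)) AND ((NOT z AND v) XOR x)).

By absorption (E AND (E OR v) = E):
= ((NOT z AND v) XOR x)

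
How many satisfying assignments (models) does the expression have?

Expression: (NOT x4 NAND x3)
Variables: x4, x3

Satisfying assignments: (0,0), (1,0), (1,1)
Count: 3 out of 4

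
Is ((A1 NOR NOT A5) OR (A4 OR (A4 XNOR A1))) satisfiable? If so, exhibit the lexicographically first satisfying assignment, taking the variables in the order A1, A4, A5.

A1=0, A4=0, A5=0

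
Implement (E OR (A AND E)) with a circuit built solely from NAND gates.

((E NAND E) NAND (((A NAND E) NAND (A NAND E)) NAND ((A NAND E) NAND (A NAND E))))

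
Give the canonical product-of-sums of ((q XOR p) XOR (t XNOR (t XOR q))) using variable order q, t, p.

ΠM(1, 3, 5, 7) = (q OR t OR NOT p) AND (q OR NOT t OR NOT p) AND (NOT q OR t OR NOT p) AND (NOT q OR NOT t OR NOT p)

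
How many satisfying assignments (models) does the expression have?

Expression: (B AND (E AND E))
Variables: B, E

Satisfying assignments: (1,1)
Count: 1 out of 4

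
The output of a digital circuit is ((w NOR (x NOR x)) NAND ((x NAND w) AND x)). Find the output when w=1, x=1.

Substituting: ((1 NOR (1 NOR 1)) NAND ((1 NAND 1) AND 1))
= 1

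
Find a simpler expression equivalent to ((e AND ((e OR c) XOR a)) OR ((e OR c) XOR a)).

By absorption (E OR (E AND v) = E):
= ((e OR c) XOR a)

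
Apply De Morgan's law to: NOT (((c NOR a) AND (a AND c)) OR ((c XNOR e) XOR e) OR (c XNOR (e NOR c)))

NOT ((c NOR a) AND (a AND c)) AND NOT ((c XNOR e) XOR e) AND NOT (c XNOR (e NOR c))
De Morgan's: NOT(OR of terms) = AND of negations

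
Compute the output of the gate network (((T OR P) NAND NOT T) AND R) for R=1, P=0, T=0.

Substituting: (((0 OR 0) NAND NOT 0) AND 1)
= 1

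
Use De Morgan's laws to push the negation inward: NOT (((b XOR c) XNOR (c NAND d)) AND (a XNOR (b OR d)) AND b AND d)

NOT ((b XOR c) XNOR (c NAND d)) OR NOT (a XNOR (b OR d)) OR NOT b OR NOT d
De Morgan's: NOT(AND of terms) = OR of negations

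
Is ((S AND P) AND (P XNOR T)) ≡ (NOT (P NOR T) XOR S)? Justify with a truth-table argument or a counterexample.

No. Counterexample: with S=0, P=0, T=1, Expression 1 = 0 but Expression 2 = 1.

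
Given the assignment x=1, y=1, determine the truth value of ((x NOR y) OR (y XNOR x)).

Substituting: ((1 NOR 1) OR (1 XNOR 1))
= 1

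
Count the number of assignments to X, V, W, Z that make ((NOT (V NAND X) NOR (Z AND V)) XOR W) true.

Satisfying assignments: (0,0,0,0), (0,0,0,1), (0,1,0,0), (0,1,1,1), (1,0,0,0), (1,0,0,1), (1,1,1,0), (1,1,1,1)
Count: 8 out of 16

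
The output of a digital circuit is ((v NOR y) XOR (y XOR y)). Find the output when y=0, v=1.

Substituting: ((1 NOR 0) XOR (0 XOR 0))
= 0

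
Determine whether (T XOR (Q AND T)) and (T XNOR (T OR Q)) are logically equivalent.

No. Counterexample: with T=0, Q=0, Expression 1 = 0 but Expression 2 = 1.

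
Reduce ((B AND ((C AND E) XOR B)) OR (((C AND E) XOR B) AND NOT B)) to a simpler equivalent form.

By distribution ((E AND v) OR (E AND NOT v) = E):
= ((C AND E) XOR B)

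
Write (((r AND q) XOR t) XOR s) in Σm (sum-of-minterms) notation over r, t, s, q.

Σm(2, 3, 4, 5, 9, 10, 12, 15) = (NOT r AND NOT t AND s AND NOT q) OR (NOT r AND NOT t AND s AND q) OR (NOT r AND t AND NOT s AND NOT q) OR (NOT r AND t AND NOT s AND q) OR (r AND NOT t AND NOT s AND q) OR (r AND NOT t AND s AND NOT q) OR (r AND t AND NOT s AND NOT q) OR (r AND t AND s AND q)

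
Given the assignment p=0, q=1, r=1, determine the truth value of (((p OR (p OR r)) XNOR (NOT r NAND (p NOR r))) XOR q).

Substituting: (((0 OR (0 OR 1)) XNOR (NOT 1 NAND (0 NOR 1))) XOR 1)
= 0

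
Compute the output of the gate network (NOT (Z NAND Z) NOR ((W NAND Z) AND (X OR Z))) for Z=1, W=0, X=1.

Substituting: (NOT (1 NAND 1) NOR ((0 NAND 1) AND (1 OR 1)))
= 0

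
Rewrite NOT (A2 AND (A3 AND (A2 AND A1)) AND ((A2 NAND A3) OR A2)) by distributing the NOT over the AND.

NOT A2 OR NOT (A3 AND (A2 AND A1)) OR NOT ((A2 NAND A3) OR A2)
De Morgan's: NOT(AND of terms) = OR of negations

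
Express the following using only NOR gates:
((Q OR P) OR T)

((((Q NOR P) NOR (Q NOR P)) NOR T) NOR (((Q NOR P) NOR (Q NOR P)) NOR T))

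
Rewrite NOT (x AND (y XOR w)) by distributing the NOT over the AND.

NOT x OR NOT (y XOR w)
De Morgan's: NOT(AND of terms) = OR of negations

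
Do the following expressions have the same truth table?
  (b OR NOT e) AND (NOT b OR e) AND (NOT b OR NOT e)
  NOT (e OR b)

Yes, they are equivalent — the two output columns agree on all 4 assignments:
b | e | Expression 1 | Expression 2
-----------------------------------
0 | 0 | 1 | 1
0 | 1 | 0 | 0
1 | 0 | 0 | 0
1 | 1 | 0 | 0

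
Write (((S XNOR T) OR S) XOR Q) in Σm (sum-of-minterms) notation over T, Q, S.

Σm(0, 1, 5, 6) = (NOT T AND NOT Q AND NOT S) OR (NOT T AND NOT Q AND S) OR (T AND NOT Q AND S) OR (T AND Q AND NOT S)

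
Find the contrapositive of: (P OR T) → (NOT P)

Contrapositive: P → NOT (P OR T)
Note: A statement and its contrapositive are logically equivalent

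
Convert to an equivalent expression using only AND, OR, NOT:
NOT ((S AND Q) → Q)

(S AND Q) AND NOT Q
(Negated implication: NOT(A → B) = A AND NOT B)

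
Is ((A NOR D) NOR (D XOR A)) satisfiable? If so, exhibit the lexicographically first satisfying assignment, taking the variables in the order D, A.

D=1, A=1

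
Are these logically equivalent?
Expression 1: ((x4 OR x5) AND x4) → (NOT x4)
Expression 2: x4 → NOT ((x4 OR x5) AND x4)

Yes, Contrapositive is always equivalent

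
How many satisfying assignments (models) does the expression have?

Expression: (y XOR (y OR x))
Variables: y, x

Satisfying assignments: (0,1)
Count: 1 out of 4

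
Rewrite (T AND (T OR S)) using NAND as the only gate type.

((T NAND ((T NAND T) NAND (S NAND S))) NAND (T NAND ((T NAND T) NAND (S NAND S))))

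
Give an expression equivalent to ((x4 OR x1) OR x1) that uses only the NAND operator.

((((x4 NAND x4) NAND (x1 NAND x1)) NAND ((x4 NAND x4) NAND (x1 NAND x1))) NAND (x1 NAND x1))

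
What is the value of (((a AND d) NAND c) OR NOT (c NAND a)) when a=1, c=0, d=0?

Substituting: (((1 AND 0) NAND 0) OR NOT (0 NAND 1))
= 1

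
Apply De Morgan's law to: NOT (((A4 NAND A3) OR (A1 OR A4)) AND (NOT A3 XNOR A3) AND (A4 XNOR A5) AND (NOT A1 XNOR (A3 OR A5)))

NOT ((A4 NAND A3) OR (A1 OR A4)) OR NOT (NOT A3 XNOR A3) OR NOT (A4 XNOR A5) OR NOT (NOT A1 XNOR (A3 OR A5))
De Morgan's: NOT(AND of terms) = OR of negations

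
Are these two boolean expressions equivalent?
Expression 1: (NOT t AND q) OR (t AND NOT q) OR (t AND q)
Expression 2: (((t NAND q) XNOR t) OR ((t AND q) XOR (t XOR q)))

Yes, they are equivalent — the two output columns agree on all 4 assignments:
t | q | Expression 1 | Expression 2
-----------------------------------
0 | 0 | 0 | 0
0 | 1 | 1 | 1
1 | 0 | 1 | 1
1 | 1 | 1 | 1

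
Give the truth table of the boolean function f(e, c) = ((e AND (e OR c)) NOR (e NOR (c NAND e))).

e | c | Output
--------------
0 | 0 | 1
0 | 1 | 1
1 | 0 | 0
1 | 1 | 0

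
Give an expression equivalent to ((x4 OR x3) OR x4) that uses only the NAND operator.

((((x4 NAND x4) NAND (x3 NAND x3)) NAND ((x4 NAND x4) NAND (x3 NAND x3))) NAND (x4 NAND x4))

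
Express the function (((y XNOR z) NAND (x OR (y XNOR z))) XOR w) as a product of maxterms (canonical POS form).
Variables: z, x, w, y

ΠM(0, 3, 4, 7, 9, 10, 13, 14) = (z OR x OR w OR y) AND (z OR x OR NOT w OR NOT y) AND (z OR NOT x OR w OR y) AND (z OR NOT x OR NOT w OR NOT y) AND (NOT z OR x OR w OR NOT y) AND (NOT z OR x OR NOT w OR y) AND (NOT z OR NOT x OR w OR NOT y) AND (NOT z OR NOT x OR NOT w OR y)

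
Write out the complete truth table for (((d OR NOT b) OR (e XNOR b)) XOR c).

d | b | c | e | Output
----------------------
0 | 0 | 0 | 0 | 1
0 | 0 | 0 | 1 | 1
0 | 0 | 1 | 0 | 0
0 | 0 | 1 | 1 | 0
0 | 1 | 0 | 0 | 0
0 | 1 | 0 | 1 | 1
0 | 1 | 1 | 0 | 1
0 | 1 | 1 | 1 | 0
1 | 0 | 0 | 0 | 1
1 | 0 | 0 | 1 | 1
1 | 0 | 1 | 0 | 0
1 | 0 | 1 | 1 | 0
1 | 1 | 0 | 0 | 1
1 | 1 | 0 | 1 | 1
1 | 1 | 1 | 0 | 0
1 | 1 | 1 | 1 | 0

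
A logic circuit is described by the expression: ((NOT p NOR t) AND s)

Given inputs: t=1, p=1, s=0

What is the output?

Substituting: ((NOT 1 NOR 1) AND 0)
= 0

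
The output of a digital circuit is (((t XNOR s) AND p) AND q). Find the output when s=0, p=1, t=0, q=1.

Substituting: (((0 XNOR 0) AND 1) AND 1)
= 1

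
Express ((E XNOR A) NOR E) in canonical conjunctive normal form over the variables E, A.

(E OR A) AND (NOT E OR A) AND (NOT E OR NOT A)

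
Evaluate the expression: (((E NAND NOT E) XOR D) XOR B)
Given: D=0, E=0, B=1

Substituting: (((0 NAND NOT 0) XOR 0) XOR 1)
= 0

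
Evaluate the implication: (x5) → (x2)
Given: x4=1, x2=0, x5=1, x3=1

Antecedent (x5) = 1; consequent (x2) = 0.
1 → 0 = 0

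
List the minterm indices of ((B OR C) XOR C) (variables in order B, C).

Σm(2) = (B AND NOT C)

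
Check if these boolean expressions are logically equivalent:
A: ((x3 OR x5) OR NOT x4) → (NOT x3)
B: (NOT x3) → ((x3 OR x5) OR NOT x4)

No, Converse is not equivalent to original (counterexample: x3=0, x5=0, x4=1)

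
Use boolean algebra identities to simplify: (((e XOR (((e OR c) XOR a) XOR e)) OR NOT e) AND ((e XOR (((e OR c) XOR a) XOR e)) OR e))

By distribution ((E OR v) AND (E OR NOT v) = E) then XOR self-cancellation ((E XOR v) XOR v = E):
= ((e OR c) XOR a)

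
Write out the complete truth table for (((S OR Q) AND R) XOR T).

S | Q | T | R | Output
----------------------
0 | 0 | 0 | 0 | 0
0 | 0 | 0 | 1 | 0
0 | 0 | 1 | 0 | 1
0 | 0 | 1 | 1 | 1
0 | 1 | 0 | 0 | 0
0 | 1 | 0 | 1 | 1
0 | 1 | 1 | 0 | 1
0 | 1 | 1 | 1 | 0
1 | 0 | 0 | 0 | 0
1 | 0 | 0 | 1 | 1
1 | 0 | 1 | 0 | 1
1 | 0 | 1 | 1 | 0
1 | 1 | 0 | 0 | 0
1 | 1 | 0 | 1 | 1
1 | 1 | 1 | 0 | 1
1 | 1 | 1 | 1 | 0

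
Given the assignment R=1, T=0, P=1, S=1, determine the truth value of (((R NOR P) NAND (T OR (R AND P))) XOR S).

Substituting: (((1 NOR 1) NAND (0 OR (1 AND 1))) XOR 1)
= 0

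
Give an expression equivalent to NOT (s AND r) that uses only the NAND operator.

(((s NAND r) NAND (s NAND r)) NAND ((s NAND r) NAND (s NAND r)))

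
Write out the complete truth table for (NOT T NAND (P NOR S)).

S | P | T | Output
------------------
0 | 0 | 0 | 0
0 | 0 | 1 | 1
0 | 1 | 0 | 1
0 | 1 | 1 | 1
1 | 0 | 0 | 1
1 | 0 | 1 | 1
1 | 1 | 0 | 1
1 | 1 | 1 | 1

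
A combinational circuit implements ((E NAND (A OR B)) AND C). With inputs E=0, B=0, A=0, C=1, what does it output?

Substituting: ((0 NAND (0 OR 0)) AND 1)
= 1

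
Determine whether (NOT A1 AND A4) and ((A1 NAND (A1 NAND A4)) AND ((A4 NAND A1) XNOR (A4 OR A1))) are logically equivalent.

Yes, they are equivalent — the two output columns agree on all 4 assignments:
A1 | A4 | Expression 1 | Expression 2
-------------------------------------
0 | 0 | 0 | 0
0 | 1 | 1 | 1
1 | 0 | 0 | 0
1 | 1 | 0 | 0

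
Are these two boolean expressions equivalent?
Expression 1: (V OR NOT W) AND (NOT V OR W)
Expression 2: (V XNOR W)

Yes, they are equivalent — the two output columns agree on all 4 assignments:
V | W | Expression 1 | Expression 2
-----------------------------------
0 | 0 | 1 | 1
0 | 1 | 0 | 0
1 | 0 | 0 | 0
1 | 1 | 1 | 1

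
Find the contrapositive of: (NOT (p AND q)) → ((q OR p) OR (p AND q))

Contrapositive: NOT ((q OR p) OR (p AND q)) → (p AND q)
Note: A statement and its contrapositive are logically equivalent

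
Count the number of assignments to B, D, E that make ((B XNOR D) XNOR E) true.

Satisfying assignments: (0,0,1), (0,1,0), (1,0,0), (1,1,1)
Count: 4 out of 8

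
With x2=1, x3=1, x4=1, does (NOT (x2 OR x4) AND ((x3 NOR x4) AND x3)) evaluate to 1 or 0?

Substituting: (NOT (1 OR 1) AND ((1 NOR 1) AND 1))
= 0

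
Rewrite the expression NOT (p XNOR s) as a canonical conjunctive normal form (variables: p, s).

(p OR s) AND (NOT p OR NOT s)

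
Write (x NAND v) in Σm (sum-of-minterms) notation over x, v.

Σm(0, 1, 2) = (NOT x AND NOT v) OR (NOT x AND v) OR (x AND NOT v)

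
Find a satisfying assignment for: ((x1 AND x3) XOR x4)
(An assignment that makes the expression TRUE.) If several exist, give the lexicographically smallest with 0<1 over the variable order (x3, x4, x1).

x3=0, x4=1, x1=0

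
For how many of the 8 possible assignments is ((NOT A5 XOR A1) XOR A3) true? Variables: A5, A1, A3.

Satisfying assignments: (0,0,0), (0,1,1), (1,0,1), (1,1,0)
Count: 4 out of 8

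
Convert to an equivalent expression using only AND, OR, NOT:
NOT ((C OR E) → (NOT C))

(C OR E) AND C
(Negated implication: NOT(A → B) = A AND NOT B)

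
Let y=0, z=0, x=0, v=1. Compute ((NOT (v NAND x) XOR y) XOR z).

Substituting: ((NOT (1 NAND 0) XOR 0) XOR 0)
= 0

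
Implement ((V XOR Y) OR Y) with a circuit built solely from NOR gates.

((((((V NOR Y) NOR (V NOR Y)) NOR ((V NOR Y) NOR (V NOR Y))) NOR ((((V NOR V) NOR (Y NOR Y)) NOR ((V NOR V) NOR (Y NOR Y))) NOR (((V NOR V) NOR (Y NOR Y)) NOR ((V NOR V) NOR (Y NOR Y))))) NOR Y) NOR (((((V NOR Y) NOR (V NOR Y)) NOR ((V NOR Y) NOR (V NOR Y))) NOR ((((V NOR V) NOR (Y NOR Y)) NOR ((V NOR V) NOR (Y NOR Y))) NOR (((V NOR V) NOR (Y NOR Y)) NOR ((V NOR V) NOR (Y NOR Y))))) NOR Y))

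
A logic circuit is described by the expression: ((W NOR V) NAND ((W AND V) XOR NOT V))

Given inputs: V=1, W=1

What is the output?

Substituting: ((1 NOR 1) NAND ((1 AND 1) XOR NOT 1))
= 1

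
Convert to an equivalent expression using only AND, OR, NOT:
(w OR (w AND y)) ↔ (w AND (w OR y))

((w OR (w AND y)) AND (w AND (w OR y))) OR (NOT (w OR (w AND y)) AND NOT (w AND (w OR y)))
(Biconditional = both true or both false)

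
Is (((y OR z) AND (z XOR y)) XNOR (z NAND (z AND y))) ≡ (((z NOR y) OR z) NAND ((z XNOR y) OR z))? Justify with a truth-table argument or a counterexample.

No. Counterexample: with y=0, z=1, Expression 1 = 1 but Expression 2 = 0.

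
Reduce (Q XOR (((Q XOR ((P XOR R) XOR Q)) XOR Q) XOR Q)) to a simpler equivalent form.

By XOR self-cancellation ((E XOR v) XOR v = E) then XOR self-cancellation ((E XOR v) XOR v = E):
= ((P XOR R) XOR Q)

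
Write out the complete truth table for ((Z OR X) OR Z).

X | Z | Output
--------------
0 | 0 | 0
0 | 1 | 1
1 | 0 | 1
1 | 1 | 1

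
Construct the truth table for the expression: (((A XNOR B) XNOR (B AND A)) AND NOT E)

B | E | A | Output
------------------
0 | 0 | 0 | 0
0 | 0 | 1 | 1
0 | 1 | 0 | 0
0 | 1 | 1 | 0
1 | 0 | 0 | 1
1 | 0 | 1 | 1
1 | 1 | 0 | 0
1 | 1 | 1 | 0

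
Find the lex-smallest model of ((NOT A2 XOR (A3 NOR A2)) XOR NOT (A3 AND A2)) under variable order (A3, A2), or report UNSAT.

A3=0, A2=0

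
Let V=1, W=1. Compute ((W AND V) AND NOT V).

Substituting: ((1 AND 1) AND NOT 1)
= 0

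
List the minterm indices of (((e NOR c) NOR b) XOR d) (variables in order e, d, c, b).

Σm(2, 4, 5, 7, 8, 10, 13, 15) = (NOT e AND NOT d AND c AND NOT b) OR (NOT e AND d AND NOT c AND NOT b) OR (NOT e AND d AND NOT c AND b) OR (NOT e AND d AND c AND b) OR (e AND NOT d AND NOT c AND NOT b) OR (e AND NOT d AND c AND NOT b) OR (e AND d AND NOT c AND b) OR (e AND d AND c AND b)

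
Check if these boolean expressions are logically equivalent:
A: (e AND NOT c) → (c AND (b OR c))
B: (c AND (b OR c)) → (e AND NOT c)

No, Converse is not equivalent to original (counterexample: b=0, c=0, e=1)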